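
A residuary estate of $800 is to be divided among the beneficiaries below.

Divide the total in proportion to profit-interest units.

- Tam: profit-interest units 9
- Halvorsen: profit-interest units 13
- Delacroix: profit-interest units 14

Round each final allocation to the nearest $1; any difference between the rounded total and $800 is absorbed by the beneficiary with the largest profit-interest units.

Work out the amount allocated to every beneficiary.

Sum of profit-interest units: 9 + 13 + 14 = 36.
Unrounded shares: Tam 200.00; Halvorsen 288.89; Delacroix 311.11.
Rounded to nearest $1: Tam $200; Halvorsen $289; Delacroix $311. Sum = $800.
No rounding difference to absorb.

Tam: $200 | Halvorsen: $289 | Delacroix: $311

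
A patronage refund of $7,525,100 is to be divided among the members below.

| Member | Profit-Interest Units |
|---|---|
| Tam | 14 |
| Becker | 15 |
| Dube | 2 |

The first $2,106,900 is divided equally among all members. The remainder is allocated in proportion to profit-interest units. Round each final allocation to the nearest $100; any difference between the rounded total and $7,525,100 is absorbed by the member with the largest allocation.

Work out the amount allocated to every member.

Tam: $3,149,200 · Becker: $3,324,000 · Dube: $1,051,900

Equal tier: $2,106,900 ÷ 3 = $702,300 apiece.
Remainder $5,418,200 by profit-interest units (total 31): Tam 2,446,929.03 → $2,446,900; Becker 2,621,709.68 → $2,621,700; Dube 349,561.29 → $349,600.
Totals: Tam $702,300 + $2,446,900 = $3,149,200; Becker $702,300 + $2,621,700 = $3,324,000; Dube $702,300 + $349,600 = $1,051,900.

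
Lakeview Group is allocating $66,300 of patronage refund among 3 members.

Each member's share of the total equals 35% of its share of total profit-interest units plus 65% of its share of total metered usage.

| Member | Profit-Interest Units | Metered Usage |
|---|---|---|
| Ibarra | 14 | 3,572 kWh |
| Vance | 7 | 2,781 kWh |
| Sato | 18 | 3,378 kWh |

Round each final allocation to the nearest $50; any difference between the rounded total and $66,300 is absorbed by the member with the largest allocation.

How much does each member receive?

Ibarra: $24,150 | Vance: $16,500 | Sato: $25,650

Totals — profit-interest units 39, metered usage 9,731.
Blended shares (35% profit-interest units + 65% metered usage): Ibarra 0.3642; Vance 0.2486; Sato 0.3872.
Pro-rata amounts: Ibarra 24,149.07; Vance 16,481.02; Sato 25,669.91.
At nearest $50: Ibarra $24,150; Vance $16,500; Sato $25,650. Sum = $66,300.
No rounding difference to absorb.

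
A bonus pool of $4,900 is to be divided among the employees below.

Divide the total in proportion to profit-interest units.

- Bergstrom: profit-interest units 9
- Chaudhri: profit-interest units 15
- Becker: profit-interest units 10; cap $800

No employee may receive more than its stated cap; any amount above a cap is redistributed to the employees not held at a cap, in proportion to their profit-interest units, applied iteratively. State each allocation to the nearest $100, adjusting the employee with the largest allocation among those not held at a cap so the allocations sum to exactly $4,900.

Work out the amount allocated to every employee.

Bergstrom: $1,500; Chaudhri: $2,600; Becker: $800

Sum of profit-interest units: 34.
Unconstrained shares: Bergstrom 1,297.06; Chaudhri 2,161.76; Becker 1,441.18.
Held at cap: Becker ($800); residual $4,100 reallocated over remaining profit-interest units 24.
Redistributed shares: Bergstrom 1,537.50 → $1,500; Chaudhri 2,562.50 → $2,600.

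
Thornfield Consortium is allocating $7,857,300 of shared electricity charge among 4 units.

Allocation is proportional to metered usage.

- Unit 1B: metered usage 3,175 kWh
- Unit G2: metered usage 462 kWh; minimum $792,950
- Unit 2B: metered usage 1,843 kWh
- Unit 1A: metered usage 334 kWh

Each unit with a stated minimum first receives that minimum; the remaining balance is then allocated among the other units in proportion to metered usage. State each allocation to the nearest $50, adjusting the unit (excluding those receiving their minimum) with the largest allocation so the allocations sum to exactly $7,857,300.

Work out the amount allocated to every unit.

Guaranteed amounts: Unit G2 $792,950. Remaining pool $7,064,350.
Remaining pool split over remaining metered usage 5,352: Unit 1B 4,190,827.96 → $4,190,850; Unit 2B 2,432,660.14 → $2,432,650; Unit 1A 440,861.90 → $440,850.

Unit 1B: $4,190,850; Unit G2: $792,950; Unit 2B: $2,432,650; Unit 1A: $440,850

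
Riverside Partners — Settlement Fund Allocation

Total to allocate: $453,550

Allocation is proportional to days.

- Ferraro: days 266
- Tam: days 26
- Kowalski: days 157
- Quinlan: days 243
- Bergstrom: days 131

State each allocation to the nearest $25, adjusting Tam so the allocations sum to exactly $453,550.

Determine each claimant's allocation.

Days total: 823.
Pro-rata amounts: Ferraro 266/823 × $453,550 = 146,590.89; Tam 26/823 × $453,550 = 14,328.43; Kowalski 157/823 × $453,550 = 86,521.69; Quinlan 243/823 × $453,550 = 133,915.74; Bergstrom 131/823 × $453,550 = 72,193.26.
At nearest $25: Ferraro $146,600; Tam $14,325; Kowalski $86,525; Quinlan $133,925; Bergstrom $72,200. Sum = $453,575.
Difference $453,550 − $453,575 = −$25 applied to Tam: Tam becomes $14,300.

Ferraro: $146,600; Tam: $14,300; Kowalski: $86,525; Quinlan: $133,925; Bergstrom: $72,200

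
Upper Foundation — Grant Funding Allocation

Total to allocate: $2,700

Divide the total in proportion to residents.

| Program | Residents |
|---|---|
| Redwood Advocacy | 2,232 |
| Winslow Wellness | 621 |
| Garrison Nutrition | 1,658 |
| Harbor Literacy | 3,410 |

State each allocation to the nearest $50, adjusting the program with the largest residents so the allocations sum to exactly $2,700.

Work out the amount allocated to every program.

Redwood Advocacy: $750; Winslow Wellness: $200; Garrison Nutrition: $550; Harbor Literacy: $1,200

Total residents = 7,921.
Proportional shares: Redwood Advocacy 2,232/7,921 × $2,700 = 760.81; Winslow Wellness 621/7,921 × $2,700 = 211.68; Garrison Nutrition 1,658/7,921 × $2,700 = 565.16; Harbor Literacy 3,410/7,921 × $2,700 = 1,162.35.
Rounded to nearest $50: Redwood Advocacy $750; Winslow Wellness $200; Garrison Nutrition $550; Harbor Literacy $1,150. Sum = $2,650.
Difference $2,700 − $2,650 = +$50 applied to largest residents (Harbor Literacy): Harbor Literacy becomes $1,200.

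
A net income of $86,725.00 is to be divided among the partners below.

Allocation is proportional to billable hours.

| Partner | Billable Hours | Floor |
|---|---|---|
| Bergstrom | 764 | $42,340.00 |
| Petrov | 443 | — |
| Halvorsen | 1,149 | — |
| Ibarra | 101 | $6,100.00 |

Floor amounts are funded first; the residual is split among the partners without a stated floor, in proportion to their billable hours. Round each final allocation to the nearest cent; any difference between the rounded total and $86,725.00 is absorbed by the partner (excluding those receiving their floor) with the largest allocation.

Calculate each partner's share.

Bergstrom: $42,340.00; Petrov: $10,653.43; Halvorsen: $27,631.57; Ibarra: $6,100.00

Fund the minimums — Bergstrom $42,340.00; Ibarra $6,100.00. Remaining pool $38,285.00.
Remaining pool split over remaining billable hours 1,592: Petrov 10,653.4265 → $10,653.43; Halvorsen 27,631.5735 → $27,631.57.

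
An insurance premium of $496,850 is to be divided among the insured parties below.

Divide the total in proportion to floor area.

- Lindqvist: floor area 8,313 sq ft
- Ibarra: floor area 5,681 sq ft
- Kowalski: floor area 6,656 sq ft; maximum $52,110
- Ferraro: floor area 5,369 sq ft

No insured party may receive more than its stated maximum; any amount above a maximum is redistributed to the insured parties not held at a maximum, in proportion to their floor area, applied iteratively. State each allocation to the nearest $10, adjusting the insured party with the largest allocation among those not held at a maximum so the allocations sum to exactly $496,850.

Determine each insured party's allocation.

Lindqvist: $190,940 | Ibarra: $130,480 | Kowalski: $52,110 | Ferraro: $123,320

Total floor area = 26,019.
Pro-rata shares before constraints: Lindqvist 158,742.23; Ibarra 108,482.45; Kowalski 127,100.72; Ferraro 102,524.60.
Capped: Kowalski ($52,110); residual $444,740 reallocated over remaining floor area 19,363.
Shares after redistribution: Lindqvist 190,937.54 → $190,940; Ibarra 130,484.32 → $130,480; Ferraro 123,318.14 → $123,320.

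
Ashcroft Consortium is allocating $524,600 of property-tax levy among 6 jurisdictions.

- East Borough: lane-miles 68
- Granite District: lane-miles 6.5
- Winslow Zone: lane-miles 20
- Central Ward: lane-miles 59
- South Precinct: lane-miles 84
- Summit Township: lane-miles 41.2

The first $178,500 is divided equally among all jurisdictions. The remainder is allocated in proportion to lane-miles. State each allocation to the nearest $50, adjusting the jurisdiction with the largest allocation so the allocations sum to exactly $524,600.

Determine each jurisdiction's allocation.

Equal tier: $178,500 ÷ 6 = $29,750 apiece.
Remainder $346,100 by lane-miles (total 278.7): East Borough 84,444.92 → $84,450; Granite District 8,071.94 → $8,050; Winslow Zone 24,836.74 → $24,850; Central Ward 73,268.39 → $73,250; South Precinct 104,314.32 → $104,300; Summit Township 51,163.69 → $51,150.
Rounding difference +$50 on remainder applied to South Precinct.
Totals: East Borough $29,750 + $84,450 = $114,200; Granite District $29,750 + $8,050 = $37,800; Winslow Zone $29,750 + $24,850 = $54,600; Central Ward $29,750 + $73,250 = $103,000; South Precinct $29,750 + $104,350 = $134,100; Summit Township $29,750 + $51,150 = $80,900.

East Borough: $114,200 | Granite District: $37,800 | Winslow Zone: $54,600 | Central Ward: $103,000 | South Precinct: $134,100 | Summit Township: $80,900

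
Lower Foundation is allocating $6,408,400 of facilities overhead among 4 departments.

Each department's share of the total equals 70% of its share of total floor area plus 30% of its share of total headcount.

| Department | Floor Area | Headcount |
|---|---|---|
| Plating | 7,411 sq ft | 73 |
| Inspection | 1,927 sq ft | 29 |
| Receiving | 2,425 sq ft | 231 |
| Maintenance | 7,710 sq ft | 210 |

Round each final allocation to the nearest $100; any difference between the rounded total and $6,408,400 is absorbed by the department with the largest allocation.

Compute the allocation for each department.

Plating: $1,965,700 · Inspection: $546,600 · Receiving: $1,376,500 · Maintenance: $2,519,600

Totals — floor area 19,473, headcount 543.
Combined weights (70% floor area + 30% headcount): Plating 0.3067; Inspection 0.0853; Receiving 0.2148; Maintenance 0.3932.
Pro-rata amounts: Plating 1,965,688.63; Inspection 546,587.63; Receiving 1,376,500.55; Maintenance 2,519,623.19.
After rounding ($100): Plating $1,965,700; Inspection $546,600; Receiving $1,376,500; Maintenance $2,519,600. Sum = $6,408,400.
Rounded total matches; no reconciliation needed.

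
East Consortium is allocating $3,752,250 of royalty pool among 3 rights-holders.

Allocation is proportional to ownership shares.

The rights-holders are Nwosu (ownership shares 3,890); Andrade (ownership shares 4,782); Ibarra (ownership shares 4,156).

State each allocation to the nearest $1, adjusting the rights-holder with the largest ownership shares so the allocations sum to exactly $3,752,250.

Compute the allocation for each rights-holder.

Sum of ownership shares: 12,828.
Proportional shares: Nwosu 3,890/12,828 × $3,752,250 = 1,137,843.19; Andrade 4,782/12,828 × $3,752,250 = 1,398,757.37; Ibarra 4,156/12,828 × $3,752,250 = 1,215,649.44.
At nearest $1: Nwosu $1,137,843; Andrade $1,398,757; Ibarra $1,215,649. Sum = $3,752,249.
Difference $3,752,250 − $3,752,249 = +$1 applied to largest ownership shares (Andrade): Andrade becomes $1,398,758.

Nwosu: $1,137,843; Andrade: $1,398,758; Ibarra: $1,215,649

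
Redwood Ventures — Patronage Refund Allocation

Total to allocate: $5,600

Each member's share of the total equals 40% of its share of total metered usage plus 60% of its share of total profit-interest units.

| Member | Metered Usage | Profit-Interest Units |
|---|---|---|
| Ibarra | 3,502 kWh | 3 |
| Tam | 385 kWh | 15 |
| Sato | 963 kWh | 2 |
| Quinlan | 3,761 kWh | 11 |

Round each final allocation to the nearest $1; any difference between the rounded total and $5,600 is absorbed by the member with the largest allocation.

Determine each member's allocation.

Ibarra: $1,236 | Tam: $1,726 | Sato: $467 | Quinlan: $2,171

Metered usage total 8,611; profit-interest units total 31.
Combined weights (40% metered usage + 60% profit-interest units): Ibarra 0.2207; Tam 0.3082; Sato 0.0834; Quinlan 0.3876.
Raw shares: Ibarra 1,236.14; Tam 1,725.96; Sato 467.28; Quinlan 2,170.62.
Rounded to nearest $1: Ibarra $1,236; Tam $1,726; Sato $467; Quinlan $2,171. Sum = $5,600.
Sum already equals the total — no adjustment.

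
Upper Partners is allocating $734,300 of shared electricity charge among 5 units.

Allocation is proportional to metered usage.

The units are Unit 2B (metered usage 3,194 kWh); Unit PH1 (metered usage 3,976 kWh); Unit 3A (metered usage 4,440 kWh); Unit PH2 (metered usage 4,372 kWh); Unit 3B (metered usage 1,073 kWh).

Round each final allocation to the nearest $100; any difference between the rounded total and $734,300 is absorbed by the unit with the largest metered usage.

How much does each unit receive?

Sum of metered usage: 3,194 + 3,976 + 4,440 + 4,372 + 1,073 = 17,055.
Raw shares: Unit 2B 137,517.10; Unit PH1 171,185.97; Unit 3A 191,163.41; Unit PH2 188,235.68; Unit 3B 46,197.82.
At nearest $100: Unit 2B $137,500; Unit PH1 $171,200; Unit 3A $191,200; Unit PH2 $188,200; Unit 3B $46,200. Sum = $734,300.
Sum already equals the total — no adjustment.

Unit 2B: $137,500; Unit PH1: $171,200; Unit 3A: $191,200; Unit PH2: $188,200; Unit 3B: $46,200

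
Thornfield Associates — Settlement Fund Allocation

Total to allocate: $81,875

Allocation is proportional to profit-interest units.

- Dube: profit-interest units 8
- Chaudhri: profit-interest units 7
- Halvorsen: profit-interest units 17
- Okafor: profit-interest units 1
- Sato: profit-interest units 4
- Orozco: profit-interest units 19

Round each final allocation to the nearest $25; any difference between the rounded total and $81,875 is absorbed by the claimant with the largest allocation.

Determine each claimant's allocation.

Combined profit-interest units = 56.
Proportional shares: Dube 8/56 × $81,875 = 11,696.43; Chaudhri 7/56 × $81,875 = 10,234.38; Halvorsen 17/56 × $81,875 = 24,854.91; Okafor 1/56 × $81,875 = 1,462.05; Sato 4/56 × $81,875 = 5,848.21; Orozco 19/56 × $81,875 = 27,779.02.
At nearest $25: Dube $11,700; Chaudhri $10,225; Halvorsen $24,850; Okafor $1,450; Sato $5,850; Orozco $27,775. Sum = $81,850.
Difference $81,875 − $81,850 = +$25 applied to largest allocation (Orozco): Orozco becomes $27,800.

Dube: $11,700 · Chaudhri: $10,225 · Halvorsen: $24,850 · Okafor: $1,450 · Sato: $5,850 · Orozco: $27,800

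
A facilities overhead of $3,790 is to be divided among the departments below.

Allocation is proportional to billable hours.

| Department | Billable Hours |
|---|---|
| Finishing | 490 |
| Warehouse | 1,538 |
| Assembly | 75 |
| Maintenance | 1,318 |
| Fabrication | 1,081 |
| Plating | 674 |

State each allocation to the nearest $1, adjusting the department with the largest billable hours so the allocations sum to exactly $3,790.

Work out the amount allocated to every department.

Billable hours total: 5,176.
Raw shares: Finishing 490/5,176 × $3,790 = 358.79; Warehouse 1,538/5,176 × $3,790 = 1,126.16; Assembly 75/5,176 × $3,790 = 54.92; Maintenance 1,318/5,176 × $3,790 = 965.07; Fabrication 1,081/5,176 × $3,790 = 791.54; Plating 674/5,176 × $3,790 = 493.52.
Rounded to nearest $1: Finishing $359; Warehouse $1,126; Assembly $55; Maintenance $965; Fabrication $792; Plating $494. Sum = $3,791.
Difference $3,790 − $3,791 = −$1 applied to largest billable hours (Warehouse): Warehouse becomes $1,125.

Finishing: $359 · Warehouse: $1,125 · Assembly: $55 · Maintenance: $965 · Fabrication: $792 · Plating: $494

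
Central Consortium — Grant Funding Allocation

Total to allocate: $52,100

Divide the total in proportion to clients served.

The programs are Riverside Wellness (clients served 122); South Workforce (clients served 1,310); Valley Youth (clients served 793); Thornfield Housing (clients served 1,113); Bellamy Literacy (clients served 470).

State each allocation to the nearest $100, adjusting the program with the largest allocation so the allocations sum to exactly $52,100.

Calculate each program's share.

Sum of clients served: 3,808.
Raw shares: Riverside Wellness 122/3,808 × $52,100 = 1,669.17; South Workforce 1,310/3,808 × $52,100 = 17,923.06; Valley Youth 793/3,808 × $52,100 = 10,849.61; Thornfield Housing 1,113/3,808 × $52,100 = 15,227.76; Bellamy Literacy 470/3,808 × $52,100 = 6,430.41.
After rounding ($100): Riverside Wellness $1,700; South Workforce $17,900; Valley Youth $10,800; Thornfield Housing $15,200; Bellamy Literacy $6,400. Sum = $52,000.
Difference $52,100 − $52,000 = +$100 applied to largest allocation (South Workforce): South Workforce becomes $18,000.

Riverside Wellness: $1,700 · South Workforce: $18,000 · Valley Youth: $10,800 · Thornfield Housing: $15,200 · Bellamy Literacy: $6,400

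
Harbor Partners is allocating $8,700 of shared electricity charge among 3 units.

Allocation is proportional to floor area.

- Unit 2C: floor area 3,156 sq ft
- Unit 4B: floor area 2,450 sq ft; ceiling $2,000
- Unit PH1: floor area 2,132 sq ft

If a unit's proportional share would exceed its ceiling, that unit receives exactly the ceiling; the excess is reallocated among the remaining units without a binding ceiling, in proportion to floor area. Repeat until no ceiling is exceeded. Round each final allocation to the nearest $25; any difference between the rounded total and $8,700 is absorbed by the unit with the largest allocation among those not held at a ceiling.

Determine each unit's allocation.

Floor area total: 7,738.
Unconstrained shares: Unit 2C 3,548.36; Unit 4B 2,754.59; Unit PH1 2,397.05.
Cap binds for Unit 4B ($2,000); residual $6,700 reallocated over remaining floor area 5,288.
Redistributed shares: Unit 2C 3,998.71 → $4,000; Unit PH1 2,701.29 → $2,700.

Unit 2C: $4,000 · Unit 4B: $2,000 · Unit PH1: $2,700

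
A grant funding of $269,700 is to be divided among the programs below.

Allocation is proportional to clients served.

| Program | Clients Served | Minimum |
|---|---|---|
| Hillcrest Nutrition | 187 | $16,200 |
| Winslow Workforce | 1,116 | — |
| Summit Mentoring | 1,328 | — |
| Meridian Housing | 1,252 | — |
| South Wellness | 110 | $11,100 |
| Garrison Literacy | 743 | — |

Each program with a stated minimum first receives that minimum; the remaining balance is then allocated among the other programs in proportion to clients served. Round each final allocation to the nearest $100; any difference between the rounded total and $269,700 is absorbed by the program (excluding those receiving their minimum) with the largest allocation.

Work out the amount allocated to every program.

Hillcrest Nutrition: $16,200; Winslow Workforce: $60,900; Summit Mentoring: $72,500; Meridian Housing: $68,400; South Wellness: $11,100; Garrison Literacy: $40,600

Minimums first: Hillcrest Nutrition $16,200; South Wellness $11,100. Balance $242,400.
Balance split over remaining clients served 4,439: Winslow Workforce 60,941.29 → $60,900; Summit Mentoring 72,517.95 → $72,500; Meridian Housing 68,367.83 → $68,400; Garrison Literacy 40,572.92 → $40,600.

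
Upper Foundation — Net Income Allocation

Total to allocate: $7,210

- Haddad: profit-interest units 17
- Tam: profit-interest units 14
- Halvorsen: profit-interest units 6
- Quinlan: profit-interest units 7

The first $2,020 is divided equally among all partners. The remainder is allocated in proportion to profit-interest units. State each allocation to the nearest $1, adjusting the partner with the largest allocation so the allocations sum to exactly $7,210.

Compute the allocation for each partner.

Haddad: $2,510; Tam: $2,156; Halvorsen: $1,213; Quinlan: $1,331

First tranche $2,020 split equally: $505 each.
Remainder $5,190 by profit-interest units (total 44): Haddad 2,005.23 → $2,005; Tam 1,651.36 → $1,651; Halvorsen 707.73 → $708; Quinlan 825.68 → $826.
Totals: Haddad $505 + $2,005 = $2,510; Tam $505 + $1,651 = $2,156; Halvorsen $505 + $708 = $1,213; Quinlan $505 + $826 = $1,331.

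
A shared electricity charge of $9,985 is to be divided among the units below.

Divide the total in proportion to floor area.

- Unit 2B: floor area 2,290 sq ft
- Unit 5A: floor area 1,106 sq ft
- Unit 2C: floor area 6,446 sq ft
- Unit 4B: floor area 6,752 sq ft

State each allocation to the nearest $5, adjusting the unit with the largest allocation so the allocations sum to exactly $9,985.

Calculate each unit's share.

Unit 2B: $1,380 | Unit 5A: $665 | Unit 2C: $3,880 | Unit 4B: $4,060

Floor area total: 16,594.
Pro-rata amounts: Unit 2B 2,290/16,594 × $9,985 = 1,377.95; Unit 5A 1,106/16,594 × $9,985 = 665.51; Unit 2C 6,446/16,594 × $9,985 = 3,878.71; Unit 4B 6,752/16,594 × $9,985 = 4,062.84.
Rounded to nearest $5: Unit 2B $1,380; Unit 5A $665; Unit 2C $3,880; Unit 4B $4,065. Sum = $9,990.
Difference $9,985 − $9,990 = −$5 applied to largest allocation (Unit 4B): Unit 4B becomes $4,060.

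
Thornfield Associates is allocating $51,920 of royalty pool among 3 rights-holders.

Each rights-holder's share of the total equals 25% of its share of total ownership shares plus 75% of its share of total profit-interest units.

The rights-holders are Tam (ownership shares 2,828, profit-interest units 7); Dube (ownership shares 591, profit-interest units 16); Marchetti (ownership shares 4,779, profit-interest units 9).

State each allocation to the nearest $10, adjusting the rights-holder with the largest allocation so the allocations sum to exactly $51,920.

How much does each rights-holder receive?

Ownership shares total 8,198; profit-interest units total 32.
Composite weights (25% ownership shares + 75% profit-interest units): Tam 0.2503; Dube 0.3930; Marchetti 0.3567.
Raw shares: Tam 12,995.73; Dube 20,405.74; Marchetti 18,518.53.
At nearest $10: Tam $13,000; Dube $20,410; Marchetti $18,520. Sum = $51,930.
Difference $51,920 − $51,930 = −$10 applied to largest allocation (Dube): Dube becomes $20,400.

Tam: $13,000; Dube: $20,400; Marchetti: $18,520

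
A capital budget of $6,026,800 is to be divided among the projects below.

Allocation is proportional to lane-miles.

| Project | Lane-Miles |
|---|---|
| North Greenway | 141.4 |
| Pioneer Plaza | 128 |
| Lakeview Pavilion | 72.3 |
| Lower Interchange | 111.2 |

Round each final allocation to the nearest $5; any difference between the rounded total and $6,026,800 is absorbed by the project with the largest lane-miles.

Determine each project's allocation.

North Greenway: $1,881,625; Pioneer Plaza: $1,703,315; Lakeview Pavilion: $962,105; Lower Interchange: $1,479,755

Lane-miles total: 141.4 + 128 + 72.3 + 111.2 = 452.9.
Proportional shares: North Greenway 1,881,628.44; Pioneer Plaza 1,703,312.87; Lakeview Pavilion 962,105.63; Lower Interchange 1,479,753.06.
After rounding ($5): North Greenway $1,881,630; Pioneer Plaza $1,703,315; Lakeview Pavilion $962,105; Lower Interchange $1,479,755. Sum = $6,026,805.
Difference $6,026,800 − $6,026,805 = −$5 applied to largest lane-miles (North Greenway): North Greenway becomes $1,881,625.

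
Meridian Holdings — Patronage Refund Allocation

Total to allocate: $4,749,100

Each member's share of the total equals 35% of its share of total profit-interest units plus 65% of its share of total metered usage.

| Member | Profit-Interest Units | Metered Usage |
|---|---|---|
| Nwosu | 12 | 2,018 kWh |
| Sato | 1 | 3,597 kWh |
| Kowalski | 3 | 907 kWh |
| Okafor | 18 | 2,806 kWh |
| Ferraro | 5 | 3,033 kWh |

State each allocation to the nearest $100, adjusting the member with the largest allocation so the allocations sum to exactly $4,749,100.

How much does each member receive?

Nwosu: $1,015,400 | Sato: $940,900 | Kowalski: $354,400 | Okafor: $1,467,900 | Ferraro: $970,500

Profit-interest units total 39; metered usage total 12,361.
Blended shares (35% profit-interest units + 65% metered usage): Nwosu 0.2138; Sato 0.1981; Kowalski 0.0746; Okafor 0.3091; Ferraro 0.2044.
Pro-rata amounts: Nwosu 1,015,397.08; Sato 940,899.66; Kowalski 354,365.68; Okafor 1,467,905.25; Ferraro 970,532.34.
At nearest $100: Nwosu $1,015,400; Sato $940,900; Kowalski $354,400; Okafor $1,467,900; Ferraro $970,500. Sum = $4,749,100.
Rounded total matches; no reconciliation needed.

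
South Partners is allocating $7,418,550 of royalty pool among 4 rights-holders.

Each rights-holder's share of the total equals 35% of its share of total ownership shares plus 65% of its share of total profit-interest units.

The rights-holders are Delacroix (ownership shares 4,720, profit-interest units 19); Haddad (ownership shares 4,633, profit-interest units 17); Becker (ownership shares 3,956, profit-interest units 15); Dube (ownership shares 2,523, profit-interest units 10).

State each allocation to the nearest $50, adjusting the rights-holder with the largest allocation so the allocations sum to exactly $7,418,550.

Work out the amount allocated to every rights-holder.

Totals — ownership shares 15,832, profit-interest units 61.
Blended shares (35% ownership shares + 65% profit-interest units): Delacroix 0.3068; Haddad 0.2836; Becker 0.2473; Dube 0.1623.
Pro-rata amounts: Delacroix 2,276,045.60; Haddad 2,103,677.11; Becker 1,834,546.96; Dube 1,204,280.32.
At nearest $50: Delacroix $2,276,050; Haddad $2,103,700; Becker $1,834,550; Dube $1,204,300. Sum = $7,418,600.
Difference $7,418,550 − $7,418,600 = −$50 applied to largest allocation (Delacroix): Delacroix becomes $2,276,000.

Delacroix: $2,276,000 | Haddad: $2,103,700 | Becker: $1,834,550 | Dube: $1,204,300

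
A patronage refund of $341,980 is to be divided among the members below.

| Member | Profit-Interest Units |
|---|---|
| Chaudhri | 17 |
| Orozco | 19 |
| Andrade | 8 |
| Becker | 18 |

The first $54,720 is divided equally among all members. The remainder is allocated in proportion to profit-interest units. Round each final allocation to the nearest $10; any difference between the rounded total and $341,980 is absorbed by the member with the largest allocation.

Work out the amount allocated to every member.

Equal tier: $54,720 ÷ 4 = $13,680 apiece.
Remainder $287,260 by profit-interest units (total 62): Chaudhri 78,764.84 → $78,760; Orozco 88,031.29 → $88,030; Andrade 37,065.81 → $37,070; Becker 83,398.06 → $83,400.
Totals: Chaudhri $13,680 + $78,760 = $92,440; Orozco $13,680 + $88,030 = $101,710; Andrade $13,680 + $37,070 = $50,750; Becker $13,680 + $83,400 = $97,080.

Chaudhri: $92,440 · Orozco: $101,710 · Andrade: $50,750 · Becker: $97,080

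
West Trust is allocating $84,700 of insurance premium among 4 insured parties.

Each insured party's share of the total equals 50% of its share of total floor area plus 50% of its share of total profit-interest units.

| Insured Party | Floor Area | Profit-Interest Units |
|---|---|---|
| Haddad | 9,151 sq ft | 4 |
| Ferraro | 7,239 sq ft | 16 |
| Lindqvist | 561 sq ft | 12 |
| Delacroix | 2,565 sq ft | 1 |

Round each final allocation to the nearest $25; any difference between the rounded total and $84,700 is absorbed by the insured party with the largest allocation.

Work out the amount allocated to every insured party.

Haddad: $25,000 · Ferraro: $36,225 · Lindqvist: $16,625 · Delacroix: $6,850

Floor area total 19,516; profit-interest units total 33.
Composite weights (50% floor area + 50% profit-interest units): Haddad 0.2951; Ferraro 0.4279; Lindqvist 0.1962; Delacroix 0.0809.
Proportional shares: Haddad 24,991.13; Ferraro 36,242.07; Lindqvist 16,617.38; Delacroix 6,849.42.
At nearest $25: Haddad $25,000; Ferraro $36,250; Lindqvist $16,625; Delacroix $6,850. Sum = $84,725.
Difference $84,700 − $84,725 = −$25 applied to largest allocation (Ferraro): Ferraro becomes $36,225.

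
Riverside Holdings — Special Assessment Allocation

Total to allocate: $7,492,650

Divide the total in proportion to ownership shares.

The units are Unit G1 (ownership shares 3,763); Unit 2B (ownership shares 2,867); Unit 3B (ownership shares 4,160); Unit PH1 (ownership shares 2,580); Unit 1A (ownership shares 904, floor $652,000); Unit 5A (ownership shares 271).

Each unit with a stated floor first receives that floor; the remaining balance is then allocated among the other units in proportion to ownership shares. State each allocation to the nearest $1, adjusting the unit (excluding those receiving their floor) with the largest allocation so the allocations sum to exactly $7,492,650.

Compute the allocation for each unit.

Fund the minimums — Unit 1A $652,000. Remaining pool $6,840,650.
Remaining pool split over remaining ownership shares 13,641: Unit G1 1,887,058.57 → $1,887,059; Unit 2B 1,437,735.03 → $1,437,735; Unit 3B 2,086,145.00 → $2,086,145; Unit PH1 1,293,811.08 → $1,293,811; Unit 5A 135,900.31 → $135,900.

Unit G1: $1,887,059 · Unit 2B: $1,437,735 · Unit 3B: $2,086,145 · Unit PH1: $1,293,811 · Unit 1A: $652,000 · Unit 5A: $135,900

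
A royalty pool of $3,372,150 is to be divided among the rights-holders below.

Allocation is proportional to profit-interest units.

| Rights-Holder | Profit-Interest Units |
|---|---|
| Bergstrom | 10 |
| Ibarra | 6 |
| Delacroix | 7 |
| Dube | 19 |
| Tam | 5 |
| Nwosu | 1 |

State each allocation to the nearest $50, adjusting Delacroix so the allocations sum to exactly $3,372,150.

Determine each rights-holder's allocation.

Profit-interest units total: 48.
Unrounded shares: Bergstrom 10/48 × $3,372,150 = 702,531.25; Ibarra 6/48 × $3,372,150 = 421,518.75; Delacroix 7/48 × $3,372,150 = 491,771.88; Dube 19/48 × $3,372,150 = 1,334,809.38; Tam 5/48 × $3,372,150 = 351,265.62; Nwosu 1/48 × $3,372,150 = 70,253.12.
Rounded to nearest $50: Bergstrom $702,550; Ibarra $421,500; Delacroix $491,750; Dube $1,334,800; Tam $351,250; Nwosu $70,250. Sum = $3,372,100.
Difference $3,372,150 − $3,372,100 = +$50 applied to Delacroix: Delacroix becomes $491,800.

Bergstrom: $702,550; Ibarra: $421,500; Delacroix: $491,800; Dube: $1,334,800; Tam: $351,250; Nwosu: $70,250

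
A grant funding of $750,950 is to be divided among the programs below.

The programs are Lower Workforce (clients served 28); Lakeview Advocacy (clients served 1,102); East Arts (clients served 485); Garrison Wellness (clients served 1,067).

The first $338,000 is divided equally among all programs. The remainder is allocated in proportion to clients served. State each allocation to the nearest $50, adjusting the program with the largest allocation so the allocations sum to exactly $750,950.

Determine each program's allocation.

Lower Workforce: $88,800 | Lakeview Advocacy: $254,150 | East Arts: $159,200 | Garrison Wellness: $248,800

$338,000 shared equally gives $84,500 per program.
Remainder $412,950 by clients served (total 2,682): Lower Workforce 4,311.19 → $4,300; Lakeview Advocacy 169,675.95 → $169,700; East Arts 74,675.89 → $74,700; Garrison Wellness 164,286.97 → $164,300.
Rounding difference −$50 on remainder applied to Lakeview Advocacy.
Totals: Lower Workforce $84,500 + $4,300 = $88,800; Lakeview Advocacy $84,500 + $169,650 = $254,150; East Arts $84,500 + $74,700 = $159,200; Garrison Wellness $84,500 + $164,300 = $248,800.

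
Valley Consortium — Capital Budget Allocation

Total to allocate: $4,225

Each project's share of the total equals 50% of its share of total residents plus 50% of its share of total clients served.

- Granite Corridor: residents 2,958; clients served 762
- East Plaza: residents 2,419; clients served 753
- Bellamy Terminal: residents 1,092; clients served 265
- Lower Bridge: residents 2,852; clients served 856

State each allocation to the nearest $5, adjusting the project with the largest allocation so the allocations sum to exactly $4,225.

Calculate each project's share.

Granite Corridor: $1,280; East Plaza: $1,150; Bellamy Terminal: $460; Lower Bridge: $1,335

Residents total 9,321; clients served total 2,636.
Blended shares (50% residents + 50% clients served): Granite Corridor 0.3032; East Plaza 0.2726; Bellamy Terminal 0.1088; Lower Bridge 0.3154.
Raw shares: Granite Corridor 1,281.07; East Plaza 1,151.70; Bellamy Terminal 459.86; Lower Bridge 1,332.38.
At nearest $5: Granite Corridor $1,280; East Plaza $1,150; Bellamy Terminal $460; Lower Bridge $1,330. Sum = $4,220.
Difference $4,225 − $4,220 = +$5 applied to largest allocation (Lower Bridge): Lower Bridge becomes $1,335.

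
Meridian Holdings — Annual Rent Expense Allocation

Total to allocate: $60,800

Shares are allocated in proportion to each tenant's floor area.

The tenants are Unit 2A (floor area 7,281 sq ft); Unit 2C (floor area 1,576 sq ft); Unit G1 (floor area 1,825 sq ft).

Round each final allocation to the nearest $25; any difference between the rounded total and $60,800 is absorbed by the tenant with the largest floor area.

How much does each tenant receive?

Combined floor area = 10,682.
Raw shares: Unit 2A 7,281/10,682 × $60,800 = 41,442.13; Unit 2C 1,576/10,682 × $60,800 = 8,970.31; Unit G1 1,825/10,682 × $60,800 = 10,387.57.
Rounded to nearest $25: Unit 2A $41,450; Unit 2C $8,975; Unit G1 $10,400. Sum = $60,825.
Difference $60,800 − $60,825 = −$25 applied to largest floor area (Unit 2A): Unit 2A becomes $41,425.

Unit 2A: $41,425 · Unit 2C: $8,975 · Unit G1: $10,400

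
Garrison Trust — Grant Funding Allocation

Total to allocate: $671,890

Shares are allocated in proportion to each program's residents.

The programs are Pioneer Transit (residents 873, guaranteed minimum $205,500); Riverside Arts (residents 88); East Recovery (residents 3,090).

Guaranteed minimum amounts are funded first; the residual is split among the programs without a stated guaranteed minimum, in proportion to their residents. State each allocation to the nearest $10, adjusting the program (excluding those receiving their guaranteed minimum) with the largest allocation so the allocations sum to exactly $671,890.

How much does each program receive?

Fund the minimums — Pioneer Transit $205,500. Residual $466,390.
Residual split over remaining residents 3,178: Riverside Arts 12,914.51 → $12,910; East Recovery 453,475.49 → $453,480.

Pioneer Transit: $205,500 · Riverside Arts: $12,910 · East Recovery: $453,480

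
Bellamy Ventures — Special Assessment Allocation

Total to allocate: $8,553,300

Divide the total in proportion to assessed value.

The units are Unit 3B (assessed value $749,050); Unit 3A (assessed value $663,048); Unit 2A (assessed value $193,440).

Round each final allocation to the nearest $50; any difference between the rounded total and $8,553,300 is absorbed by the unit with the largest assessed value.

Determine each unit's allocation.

Unit 3B: $3,990,450; Unit 3A: $3,532,300; Unit 2A: $1,030,550

Sum of assessed value: 749,050 + 663,048 + 193,440 = 1,605,538.
Raw shares: Unit 3B 3,990,468.84; Unit 3A 3,532,304.10; Unit 2A 1,030,527.06.
Rounded to nearest $50: Unit 3B $3,990,450; Unit 3A $3,532,300; Unit 2A $1,030,550. Sum = $8,553,300.
No rounding difference to absorb.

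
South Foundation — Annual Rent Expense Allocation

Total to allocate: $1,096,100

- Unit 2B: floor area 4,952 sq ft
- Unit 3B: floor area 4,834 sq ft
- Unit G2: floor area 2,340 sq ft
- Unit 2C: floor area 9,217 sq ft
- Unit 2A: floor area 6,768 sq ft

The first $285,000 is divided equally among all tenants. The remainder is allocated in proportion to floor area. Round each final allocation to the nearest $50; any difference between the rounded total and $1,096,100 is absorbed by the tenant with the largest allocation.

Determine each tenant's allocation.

First tranche $285,000 split equally: $57,000 each.
Remainder $811,100 by floor area (total 28,111): Unit 2B 142,882.40 → $142,900; Unit 3B 139,477.69 → $139,500; Unit G2 67,517.13 → $67,500; Unit 2C 265,942.47 → $265,950; Unit 2A 195,280.31 → $195,300.
Rounding difference −$50 on remainder applied to Unit 2C.
Totals: Unit 2B $57,000 + $142,900 = $199,900; Unit 3B $57,000 + $139,500 = $196,500; Unit G2 $57,000 + $67,500 = $124,500; Unit 2C $57,000 + $265,900 = $322,900; Unit 2A $57,000 + $195,300 = $252,300.

Unit 2B: $199,900 · Unit 3B: $196,500 · Unit G2: $124,500 · Unit 2C: $322,900 · Unit 2A: $252,300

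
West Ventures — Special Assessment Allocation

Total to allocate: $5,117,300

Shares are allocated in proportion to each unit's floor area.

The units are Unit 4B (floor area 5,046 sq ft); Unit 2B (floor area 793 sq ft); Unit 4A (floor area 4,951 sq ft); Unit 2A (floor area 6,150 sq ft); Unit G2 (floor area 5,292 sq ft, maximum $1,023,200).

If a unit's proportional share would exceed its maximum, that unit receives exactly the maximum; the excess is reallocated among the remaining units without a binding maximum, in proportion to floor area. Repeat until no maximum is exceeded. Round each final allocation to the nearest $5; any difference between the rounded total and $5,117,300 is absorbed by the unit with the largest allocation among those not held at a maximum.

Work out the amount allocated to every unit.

Unit 4B: $1,219,530; Unit 2B: $191,655; Unit 4A: $1,196,570; Unit 2A: $1,486,345; Unit G2: $1,023,200

Combined floor area = 22,232.
Proportional shares (ignoring caps): Unit 4B 1,161,474.26; Unit 2B 182,530.54; Unit 4A 1,139,607.43; Unit 2A 1,415,589.92; Unit G2 1,218,097.86.
Held at cap: Unit G2 ($1,023,200); balance $4,094,100 reallocated over remaining floor area 16,940.
Shares after redistribution: Unit 4B 1,219,529.43 → $1,219,530; Unit 2B 191,654.15 → $191,655; Unit 4A 1,196,569.60 → $1,196,570; Unit 2A 1,486,346.81 → $1,486,345.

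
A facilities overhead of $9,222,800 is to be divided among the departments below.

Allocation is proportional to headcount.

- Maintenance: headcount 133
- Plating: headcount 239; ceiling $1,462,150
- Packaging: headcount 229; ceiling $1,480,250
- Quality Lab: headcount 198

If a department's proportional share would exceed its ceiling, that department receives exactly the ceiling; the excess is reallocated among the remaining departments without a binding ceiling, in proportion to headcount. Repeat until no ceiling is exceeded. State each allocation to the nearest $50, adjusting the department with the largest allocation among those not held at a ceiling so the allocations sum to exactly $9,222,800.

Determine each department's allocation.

Maintenance: $2,523,550; Plating: $1,462,150; Packaging: $1,480,250; Quality Lab: $3,756,850

Sum of headcount: 799.
Pro-rata shares before constraints: Maintenance 1,535,209.51; Plating 2,758,759.95; Packaging 2,643,330.66; Quality Lab 2,285,499.87.
Cap binds for Plating ($1,462,150), Packaging ($1,480,250); remaining pool $6,280,400 reallocated over remaining headcount 331.
Shares after redistribution: Maintenance 2,523,544.41 → $2,523,550; Quality Lab 3,756,855.59 → $3,756,850.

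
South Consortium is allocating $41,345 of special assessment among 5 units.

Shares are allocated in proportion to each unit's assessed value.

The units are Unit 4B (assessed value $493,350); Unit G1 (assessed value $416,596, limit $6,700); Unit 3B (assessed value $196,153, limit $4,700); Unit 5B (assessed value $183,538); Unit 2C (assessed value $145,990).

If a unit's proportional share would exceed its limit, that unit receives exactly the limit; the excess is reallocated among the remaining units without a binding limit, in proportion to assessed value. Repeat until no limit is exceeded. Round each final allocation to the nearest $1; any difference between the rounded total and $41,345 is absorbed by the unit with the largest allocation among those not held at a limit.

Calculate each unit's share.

Unit 4B: $17,953 | Unit G1: $6,700 | Unit 3B: $4,700 | Unit 5B: $6,679 | Unit 2C: $5,313

Total assessed value = 1,435,627.
Proportional shares (ignoring caps): Unit 4B 14,208.12; Unit G1 11,997.66; Unit 3B 5,649.06; Unit 5B 5,285.76; Unit 2C 4,204.40.
Cap binds for Unit G1 ($6,700), Unit 3B ($4,700); balance $29,945 reallocated over remaining assessed value 822,878.
Redistributed shares: Unit 4B 17,953.29 → $17,953; Unit 5B 6,679.05 → $6,679; Unit 2C 5,312.66 → $5,313.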